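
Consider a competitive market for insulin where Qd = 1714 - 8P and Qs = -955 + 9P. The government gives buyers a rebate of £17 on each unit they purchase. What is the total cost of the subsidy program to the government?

Government cost = £9010

Pre-subsidy: 1714 - 8P = -955 + 9P gives P* = 157, Q* = 458.
With the rebate, buyers effectively pay Pb = Ps − 17, where Ps is the price sellers receive.
Demand in terms of Ps becomes Qd = 1714 − 8(Ps − 17) = 1850 - 8Ps. Setting this equal to supply: 1850 - 8Ps = -955 + 9Ps, so Ps = 165.
Buyers pay Pb = 165 − 17 = 148; Q' = -955 + 9·165 = 530.
Government outlay = subsidy × quantity = 17 × 530 = 9010.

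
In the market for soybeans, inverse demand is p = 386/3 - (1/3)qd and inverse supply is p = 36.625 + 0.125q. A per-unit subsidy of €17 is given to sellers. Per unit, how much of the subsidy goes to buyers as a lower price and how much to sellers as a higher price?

Pre-subsidy: 386/3 - (1/3)q = 36.625 + 0.125q gives q* = 2209/11 and p* = 679/11.
With the subsidy, sellers receive ps = pb + 17 for each unit, where pb is the price buyers pay.
On the curves, pb = 386/3 - (1/3)q and ps = 36.625 + 0.125q; the wedge ps − pb = 17 gives 36.625 + 0.125q − (386/3 - (1/3)q) = 17, so q' = 2617/11.
Then pb = 386/3 − (1/3)·(2617/11) = 543/11 and ps = 36.625 + 0.125·(2617/11) = 730/11.
Buyers' price falls by p* − pb = 679/11 − 543/11 = 136/11; sellers' price rises by ps − p* = 730/11 − 679/11 = 51/11.

Buyers gain 136/11 per unit; sellers gain 51/11 per unit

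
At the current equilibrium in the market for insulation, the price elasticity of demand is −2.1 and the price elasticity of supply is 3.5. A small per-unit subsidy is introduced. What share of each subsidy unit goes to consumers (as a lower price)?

For a small subsidy around the equilibrium, the benefit split depends on the relative slopes, which at a point are proportional to the elasticities.
Buyer share = εs/(εs + |εd|) = 3.5/(3.5 + 2.1) = 0.625; seller share = |εd|/(εs + |εd|) = 0.375.

Consumer share = 0.625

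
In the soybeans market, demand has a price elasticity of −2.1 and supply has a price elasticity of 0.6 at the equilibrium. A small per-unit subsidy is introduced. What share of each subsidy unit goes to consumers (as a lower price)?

Consumer share = 2/9

For a small subsidy around the equilibrium, the benefit split depends on the relative slopes, which at a point are proportional to the elasticities.
Buyer share = εs/(εs + |εd|) = 0.6/(0.6 + 2.1) = 2/9; seller share = |εd|/(εs + |εd|) = 7/9.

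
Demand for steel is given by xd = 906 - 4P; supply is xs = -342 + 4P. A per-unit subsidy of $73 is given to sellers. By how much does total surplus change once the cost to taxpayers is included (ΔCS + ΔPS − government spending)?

Net change in total surplus = -$5329

Pre-subsidy: 906 - 4P = -342 + 4P gives P* = 156, x* = 282.
With the subsidy, sellers receive Ps = Pb + 73 for each unit, where Pb is the price buyers pay.
Supply in terms of Pb becomes xs = -342 + 4(Pb + 73) = -50 + 4Pb. Setting this equal to demand: 906 - 4Pb = -50 + 4Pb, so Pb = 119.5.
Sellers receive Ps = 119.5 + 73 = 192.5; x' = 906 − 4·119.5 = 428.
ΔCS = ½(282 + 428)(156 − 119.5) = 12957.5; ΔPS = ½(282 + 428)(192.5 − 156) = 12957.5.
Government spending = 73 × 428 = 31244.
Net change = 12957.5 + 12957.5 − 31244 = -5329. The loss equals the DWL triangle ½·73·146.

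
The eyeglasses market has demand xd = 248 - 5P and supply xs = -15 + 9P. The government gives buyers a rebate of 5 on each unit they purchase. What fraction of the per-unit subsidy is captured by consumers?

Pre-subsidy: 248 - 5P = -15 + 9P gives P* = 263/14, x* = 2157/14.
With the rebate, buyers effectively pay Pb = Ps − 5, where Ps is the price sellers receive.
Demand in terms of Ps becomes xd = 248 − 5(Ps − 5) = 273 - 5Ps. Setting this equal to supply: 273 - 5Ps = -15 + 9Ps, so Ps = 144/7.
Buyers pay Pb = 144/7 − 5 = 109/7; x' = -15 + 9·(144/7) = 1191/7.
Buyers' price falls by P* − Pb = 263/14 − 109/7 = 45/14; sellers' price rises by Ps − P* = 144/7 − 263/14 = 25/14.
So consumers capture (45/14)/5 = 9/14 of each unit of subsidy.

Consumer share = 9/14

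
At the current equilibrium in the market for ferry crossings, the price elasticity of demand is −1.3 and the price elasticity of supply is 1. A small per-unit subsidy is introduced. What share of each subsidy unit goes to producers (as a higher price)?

For a small subsidy around the equilibrium, the benefit split depends on the relative slopes, which at a point are proportional to the elasticities.
Buyer share = εs/(εs + |εd|) = 1/(1 + 1.3) = 10/23; seller share = |εd|/(εs + |εd|) = 13/23.
So producers capture 13/23 of the subsidy.

Producer share = 13/23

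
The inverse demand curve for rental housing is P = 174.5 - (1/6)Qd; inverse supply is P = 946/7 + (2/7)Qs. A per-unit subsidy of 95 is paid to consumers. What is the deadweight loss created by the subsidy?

Pre-subsidy: 174.5 - (1/6)Q = 946/7 + (2/7)Q gives Q* = 87 and P* = 160.
With the rebate, buyers effectively pay Pb = Ps − 95, where Ps is the price sellers receive.
On the curves, Pb = 174.5 - (1/6)Q and Ps = 946/7 + (2/7)Q; the wedge Ps − Pb = 95 gives 946/7 + (2/7)Q − (174.5 - (1/6)Q) = 95, so Q' = 297.
Then Pb = 174.5 − (1/6)·297 = 125 and Ps = 946/7 + (2/7)·297 = 220.
The subsidy expands output by 297 − 87 = 210 past the efficient level; on those units the gap between marginal cost and willingness to pay runs from 0 up to 95.
DWL = ½ × 95 × 210 = 9975.

Deadweight loss = 9975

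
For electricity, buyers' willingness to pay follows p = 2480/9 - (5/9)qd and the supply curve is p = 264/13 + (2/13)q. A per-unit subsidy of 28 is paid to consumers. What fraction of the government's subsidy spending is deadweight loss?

DWL / government spending = 819/16570

Pre-subsidy: 2480/9 - (5/9)q = 264/13 + (2/13)q gives q* = 29864/83 and p* = 6280/83.
With the rebate, buyers effectively pay pb = ps − 28, where ps is the price sellers receive.
On the curves, pb = 2480/9 - (5/9)q and ps = 264/13 + (2/13)q; the wedge ps − pb = 28 gives 264/13 + (2/13)q − (2480/9 - (5/9)q) = 28, so q' = 33140/83.
Then pb = 2480/9 − (5/9)·(33140/83) = 4460/83 and ps = 264/13 + (2/13)·(33140/83) = 6784/83.
ΔCS = ½(29864/83 + 33140/83)(6280/83 − 4460/83) = 57333640/6889; ΔPS = ½(29864/83 + 33140/83)(6784/83 − 6280/83) = 15877008/6889.
Government spending = 28 × 33140/83 = 927920/83.
DWL = ½ × 28 × (33140/83 − 29864/83) = 45864/83; fraction = (45864/83) / (927920/83) = 819/16570.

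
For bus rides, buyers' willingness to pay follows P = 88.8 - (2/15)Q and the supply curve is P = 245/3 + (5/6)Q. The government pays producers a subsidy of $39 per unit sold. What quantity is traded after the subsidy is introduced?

Q' = 1384/29

Pre-subsidy: 88.8 - (2/15)Q = 245/3 + (5/6)Q gives Q* = 214/29 and P* = 7640/87.
With the subsidy, sellers receive Ps = Pb + 39 for each unit, where Pb is the price buyers pay.
On the curves, Pb = 88.8 - (2/15)Q and Ps = 245/3 + (5/6)Q; the wedge Ps − Pb = 39 gives 245/3 + (5/6)Q − (88.8 - (2/15)Q) = 39, so Q' = 1384/29.
Then Pb = 88.8 − (2/15)·(1384/29) = 7172/87 and Ps = 245/3 + (5/6)·(1384/29) = 10565/87.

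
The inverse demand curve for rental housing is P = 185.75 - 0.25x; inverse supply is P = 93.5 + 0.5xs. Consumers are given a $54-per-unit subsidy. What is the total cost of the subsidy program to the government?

Government cost = $10530

Pre-subsidy: 185.75 - 0.25x = 93.5 + 0.5x gives x* = 123 and P* = 155.
With the rebate, buyers effectively pay Pb = Ps − 54, where Ps is the price sellers receive.
On the curves, Pb = 185.75 - 0.25x and Ps = 93.5 + 0.5x; the wedge Ps − Pb = 54 gives 93.5 + 0.5x − (185.75 - 0.25x) = 54, so x' = 195.
Then Pb = 185.75 − 0.25·195 = 137 and Ps = 93.5 + 0.5·195 = 191.
Government outlay = subsidy × quantity = 54 × 195 = 10530.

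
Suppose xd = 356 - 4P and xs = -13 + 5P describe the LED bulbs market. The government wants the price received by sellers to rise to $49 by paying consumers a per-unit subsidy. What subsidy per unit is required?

Required subsidy s = $18 per unit

At a seller price of 49, quantity supplied is -13 + 5·49 = 232.
Buyers absorb 232 only when they pay Pb with 356 − 4·Pb = 232, i.e. Pb = 31.
s = Ps − Pb = 49 − 31 = 18.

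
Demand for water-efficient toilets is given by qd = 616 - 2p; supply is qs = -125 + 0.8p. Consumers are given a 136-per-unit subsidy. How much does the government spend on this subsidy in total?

Government cost = 156536/7

Pre-subsidy: 616 - 2p = -125 + 0.8p gives p* = 3705/14, q* = 607/7.
With the rebate, buyers effectively pay pb = ps − 136, where ps is the price sellers receive.
Demand in terms of ps becomes qd = 616 − 2(ps − 136) = 888 - 2ps. Setting this equal to supply: 888 - 2ps = -125 + 0.8ps, so ps = 5065/14.
Buyers pay pb = 5065/14 − 136 = 3161/14; q' = -125 + 0.8·(5065/14) = 1151/7.
Government outlay = subsidy × quantity = 136 × 1151/7 = 156536/7.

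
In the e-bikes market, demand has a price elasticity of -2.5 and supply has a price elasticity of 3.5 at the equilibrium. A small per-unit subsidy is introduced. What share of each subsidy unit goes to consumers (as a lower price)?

Consumer share = 7/12

For a small subsidy around the equilibrium, the benefit split depends on the relative slopes, which at a point are proportional to the elasticities.
Buyer share = εs/(εs + |εd|) = 3.5/(3.5 + 2.5) = 7/12; seller share = |εd|/(εs + |εd|) = 5/12.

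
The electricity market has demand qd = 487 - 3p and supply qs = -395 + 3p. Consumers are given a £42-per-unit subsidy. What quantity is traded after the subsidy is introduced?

Pre-subsidy: 487 - 3p = -395 + 3p gives p* = 147, q* = 46.
With the rebate, buyers effectively pay pb = ps − 42, where ps is the price sellers receive.
Demand in terms of ps becomes qd = 487 − 3(ps − 42) = 613 - 3ps. Setting this equal to supply: 613 - 3ps = -395 + 3ps, so ps = 168.
Buyers pay pb = 168 − 42 = 126; q' = -395 + 3·168 = 109.

q' = 109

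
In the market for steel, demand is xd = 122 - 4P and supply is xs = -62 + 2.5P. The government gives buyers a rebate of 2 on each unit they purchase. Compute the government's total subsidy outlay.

Pre-subsidy: 122 - 4P = -62 + 2.5P gives P* = 368/13, x* = 114/13.
With the rebate, buyers effectively pay Pb = Ps − 2, where Ps is the price sellers receive.
Demand in terms of Ps becomes xd = 122 − 4(Ps − 2) = 130 - 4Ps. Setting this equal to supply: 130 - 4Ps = -62 + 2.5Ps, so Ps = 384/13.
Buyers pay Pb = 384/13 − 2 = 358/13; x' = -62 + 2.5·(384/13) = 154/13.
Government outlay = subsidy × quantity = 2 × 154/13 = 308/13.

Government cost = 308/13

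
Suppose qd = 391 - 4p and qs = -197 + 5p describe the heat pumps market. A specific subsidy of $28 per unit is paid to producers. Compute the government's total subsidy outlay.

Pre-subsidy: 391 - 4p = -197 + 5p gives p* = 196/3, q* = 389/3.
With the subsidy, sellers receive ps = pb + 28 for each unit, where pb is the price buyers pay.
Supply in terms of pb becomes qs = -197 + 5(pb + 28) = -57 + 5pb. Setting this equal to demand: 391 - 4pb = -57 + 5pb, so pb = 448/9.
Sellers receive ps = 448/9 + 28 = 700/9; q' = 391 − 4·(448/9) = 1727/9.
Government outlay = subsidy × quantity = 28 × 1727/9 = 48356/9.

Government cost = 48356/9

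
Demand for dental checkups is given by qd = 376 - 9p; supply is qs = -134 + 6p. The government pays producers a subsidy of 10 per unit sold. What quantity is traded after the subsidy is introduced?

q' = 106

Pre-subsidy: 376 - 9p = -134 + 6p gives p* = 34, q* = 70.
With the subsidy, sellers receive ps = pb + 10 for each unit, where pb is the price buyers pay.
Supply in terms of pb becomes qs = -134 + 6(pb + 10) = -74 + 6pb. Setting this equal to demand: 376 - 9pb = -74 + 6pb, so pb = 30.
Sellers receive ps = 30 + 10 = 40; q' = 376 − 9·30 = 106.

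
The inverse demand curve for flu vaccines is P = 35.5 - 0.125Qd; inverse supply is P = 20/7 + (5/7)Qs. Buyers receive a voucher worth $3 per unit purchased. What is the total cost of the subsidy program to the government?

Pre-subsidy: 35.5 - 0.125Q = 20/7 + (5/7)Q gives Q* = 1828/47 and P* = 1440/47.
With the rebate, buyers effectively pay Pb = Ps − 3, where Ps is the price sellers receive.
On the curves, Pb = 35.5 - 0.125Q and Ps = 20/7 + (5/7)Q; the wedge Ps − Pb = 3 gives 20/7 + (5/7)Q − (35.5 - 0.125Q) = 3, so Q' = 1996/47.
Then Pb = 35.5 − 0.125·(1996/47) = 1419/47 and Ps = 20/7 + (5/7)·(1996/47) = 1560/47.
Government outlay = subsidy × quantity = 3 × 1996/47 = 5988/47.

Government cost = 5988/47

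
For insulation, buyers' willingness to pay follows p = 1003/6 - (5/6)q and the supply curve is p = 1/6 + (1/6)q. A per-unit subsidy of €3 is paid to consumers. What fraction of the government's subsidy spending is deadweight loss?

Pre-subsidy: 1003/6 - (5/6)q = 1/6 + (1/6)q gives q* = 167 and p* = 28.
With the rebate, buyers effectively pay pb = ps − 3, where ps is the price sellers receive.
On the curves, pb = 1003/6 - (5/6)q and ps = 1/6 + (1/6)q; the wedge ps − pb = 3 gives 1/6 + (1/6)q − (1003/6 - (5/6)q) = 3, so q' = 170.
Then pb = 1003/6 − (5/6)·170 = 25.5 and ps = 1/6 + (1/6)·170 = 28.5.
ΔCS = ½(167 + 170)(28 − 25.5) = 421.25; ΔPS = ½(167 + 170)(28.5 − 28) = 84.25.
Government spending = 3 × 170 = 510.
DWL = ½ × 3 × (170 − 167) = 4.5; fraction = 4.5 / 510 = 3/340.

DWL / government spending = 3/340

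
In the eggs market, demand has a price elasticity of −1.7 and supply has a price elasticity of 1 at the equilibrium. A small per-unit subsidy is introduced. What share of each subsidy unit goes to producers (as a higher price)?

For a small subsidy around the equilibrium, the benefit split depends on the relative slopes, which at a point are proportional to the elasticities.
Buyer share = εs/(εs + |εd|) = 1/(1 + 1.7) = 10/27; seller share = |εd|/(εs + |εd|) = 17/27.
So producers capture 17/27 of the subsidy.

Producer share = 17/27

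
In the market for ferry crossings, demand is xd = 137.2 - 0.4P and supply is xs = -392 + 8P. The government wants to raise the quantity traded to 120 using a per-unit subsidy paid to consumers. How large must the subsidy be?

At x = 120, invert demand for the buyer price: Pb = (137.2 − 120)/0.4 = 43; invert supply for the seller price: Ps = (120 − (-392))/8 = 64.
The subsidy must fill the gap: s = Ps − Pb = 64 − 43 = 21.

Required subsidy s = 21 per unit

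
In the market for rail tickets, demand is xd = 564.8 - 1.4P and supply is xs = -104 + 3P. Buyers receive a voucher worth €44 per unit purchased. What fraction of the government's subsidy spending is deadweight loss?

DWL / government spending = 21/394

Pre-subsidy: 564.8 - 1.4P = -104 + 3P gives P* = 152, x* = 352.
With the rebate, buyers effectively pay Pb = Ps − 44, where Ps is the price sellers receive.
Demand in terms of Ps becomes xd = 564.8 − 1.4(Ps − 44) = 626.4 - 1.4Ps. Setting this equal to supply: 626.4 - 1.4Ps = -104 + 3Ps, so Ps = 166.
Buyers pay Pb = 166 − 44 = 122; x' = -104 + 3·166 = 394.
ΔCS = ½(352 + 394)(152 − 122) = 11190; ΔPS = ½(352 + 394)(166 − 152) = 5222.
Government spending = 44 × 394 = 17336.
DWL = ½ × 44 × (394 − 352) = 924; fraction = 924 / 17336 = 21/394.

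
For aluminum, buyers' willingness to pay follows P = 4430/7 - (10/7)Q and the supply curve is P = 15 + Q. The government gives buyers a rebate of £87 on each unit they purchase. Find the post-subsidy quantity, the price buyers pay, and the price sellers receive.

Q' = 4934/17; buyers pay 3710/17; sellers receive 5189/17

Pre-subsidy: 4430/7 - (10/7)Q = 15 + Q gives Q* = 4325/17 and P* = 4580/17.
With the rebate, buyers effectively pay Pb = Ps − 87, where Ps is the price sellers receive.
On the curves, Pb = 4430/7 - (10/7)Q and Ps = 15 + Q; the wedge Ps − Pb = 87 gives 15 + Q − (4430/7 - (10/7)Q) = 87, so Q' = 4934/17.
Then Pb = 4430/7 − (10/7)·(4934/17) = 3710/17 and Ps = 15 + 1·(4934/17) = 5189/17.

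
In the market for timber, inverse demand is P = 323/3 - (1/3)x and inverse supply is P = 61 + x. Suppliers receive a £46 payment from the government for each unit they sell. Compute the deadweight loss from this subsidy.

Deadweight loss = £793.5

Pre-subsidy: 323/3 - (1/3)x = 61 + x gives x* = 35 and P* = 96.
With the subsidy, sellers receive Ps = Pb + 46 for each unit, where Pb is the price buyers pay.
On the curves, Pb = 323/3 - (1/3)x and Ps = 61 + x; the wedge Ps − Pb = 46 gives 61 + x − (323/3 - (1/3)x) = 46, so x' = 69.5.
Then Pb = 323/3 − (1/3)·69.5 = 84.5 and Ps = 61 + 1·69.5 = 130.5.
The subsidy expands output by 69.5 − 35 = 34.5 past the efficient level; on those units the gap between marginal cost and willingness to pay runs from 0 up to 46.
DWL = ½ × 46 × 34.5 = 793.5.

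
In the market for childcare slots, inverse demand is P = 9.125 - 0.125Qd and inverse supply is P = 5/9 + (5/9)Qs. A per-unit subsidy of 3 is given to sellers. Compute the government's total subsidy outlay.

Pre-subsidy: 9.125 - 0.125Q = 5/9 + (5/9)Q gives Q* = 617/49 and P* = 370/49.
With the subsidy, sellers receive Ps = Pb + 3 for each unit, where Pb is the price buyers pay.
On the curves, Pb = 9.125 - 0.125Q and Ps = 5/9 + (5/9)Q; the wedge Ps − Pb = 3 gives 5/9 + (5/9)Q − (9.125 - 0.125Q) = 3, so Q' = 17.
Then Pb = 9.125 − 0.125·17 = 7 and Ps = 5/9 + (5/9)·17 = 10.
Government outlay = subsidy × quantity = 3 × 17 = 51.

Government cost = 51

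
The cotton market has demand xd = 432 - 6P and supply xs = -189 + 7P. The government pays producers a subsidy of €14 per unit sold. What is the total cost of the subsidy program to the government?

Government cost = 34692/13

Pre-subsidy: 432 - 6P = -189 + 7P gives P* = 621/13, x* = 1890/13.
With the subsidy, sellers receive Ps = Pb + 14 for each unit, where Pb is the price buyers pay.
Supply in terms of Pb becomes xs = -189 + 7(Pb + 14) = -91 + 7Pb. Setting this equal to demand: 432 - 6Pb = -91 + 7Pb, so Pb = 523/13.
Sellers receive Ps = 523/13 + 14 = 705/13; x' = 432 − 6·(523/13) = 2478/13.
Government outlay = subsidy × quantity = 14 × 2478/13 = 34692/13.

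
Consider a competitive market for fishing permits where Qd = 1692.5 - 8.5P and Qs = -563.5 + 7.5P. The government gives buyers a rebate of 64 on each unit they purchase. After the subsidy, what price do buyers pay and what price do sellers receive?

Pre-subsidy: 1692.5 - 8.5P = -563.5 + 7.5P gives P* = 141, Q* = 494.
With the rebate, buyers effectively pay Pb = Ps − 64, where Ps is the price sellers receive.
Demand in terms of Ps becomes Qd = 1692.5 − 8.5(Ps − 64) = 2236.5 - 8.5Ps. Setting this equal to supply: 2236.5 - 8.5Ps = -563.5 + 7.5Ps, so Ps = 175.
Buyers pay Pb = 175 − 64 = 111; Q' = -563.5 + 7.5·175 = 749.

Buyers pay 111; sellers receive 175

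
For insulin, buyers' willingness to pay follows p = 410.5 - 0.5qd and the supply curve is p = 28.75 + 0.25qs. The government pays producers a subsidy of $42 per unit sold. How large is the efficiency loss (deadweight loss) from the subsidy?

Deadweight loss = $1176

Pre-subsidy: 410.5 - 0.5q = 28.75 + 0.25q gives q* = 509 and p* = 156.
With the subsidy, sellers receive ps = pb + 42 for each unit, where pb is the price buyers pay.
On the curves, pb = 410.5 - 0.5q and ps = 28.75 + 0.25q; the wedge ps − pb = 42 gives 28.75 + 0.25q − (410.5 - 0.5q) = 42, so q' = 565.
Then pb = 410.5 − 0.5·565 = 128 and ps = 28.75 + 0.25·565 = 170.
The subsidy expands output by 565 − 509 = 56 past the efficient level; on those units the gap between marginal cost and willingness to pay runs from 0 up to 42.
DWL = ½ × 42 × 56 = 1176.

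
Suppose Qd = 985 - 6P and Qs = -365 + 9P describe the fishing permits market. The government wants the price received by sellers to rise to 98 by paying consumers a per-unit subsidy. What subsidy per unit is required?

At a seller price of 98, quantity supplied is -365 + 9·98 = 517.
Buyers absorb 517 only when they pay Pb with 985 − 6·Pb = 517, i.e. Pb = 78.
s = Ps − Pb = 98 − 78 = 20.

Required subsidy s = 20 per unit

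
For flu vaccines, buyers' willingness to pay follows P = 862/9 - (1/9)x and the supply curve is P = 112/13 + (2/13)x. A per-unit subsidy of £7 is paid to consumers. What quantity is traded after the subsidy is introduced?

Pre-subsidy: 862/9 - (1/9)x = 112/13 + (2/13)x gives x* = 10198/31 and P* = 1836/31.
With the rebate, buyers effectively pay Pb = Ps − 7, where Ps is the price sellers receive.
On the curves, Pb = 862/9 - (1/9)x and Ps = 112/13 + (2/13)x; the wedge Ps − Pb = 7 gives 112/13 + (2/13)x − (862/9 - (1/9)x) = 7, so x' = 11017/31.
Then Pb = 862/9 − (1/9)·(11017/31) = 1745/31 and Ps = 112/13 + (2/13)·(11017/31) = 1962/31.

x' = 11017/31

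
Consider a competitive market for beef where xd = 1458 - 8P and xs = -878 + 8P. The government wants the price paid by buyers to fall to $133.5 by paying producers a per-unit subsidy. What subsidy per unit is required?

At a buyer price of 133.5, quantity demanded is 1458 − 8·133.5 = 390.
Sellers supply 390 only when they receive Ps with -878 + 8·Ps = 390, i.e. Ps = 158.5.
s = Ps − Pb = 158.5 − 133.5 = 25.

Required subsidy s = $25 per unit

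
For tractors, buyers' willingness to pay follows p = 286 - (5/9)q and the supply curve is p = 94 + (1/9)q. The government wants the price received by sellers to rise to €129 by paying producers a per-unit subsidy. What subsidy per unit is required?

Required subsidy s = €18 per unit

At a seller price of 129, quantity supplied is -846 + 9·129 = 315.
Buyers absorb 315 only when they pay pb = 286 − (5/9)·315 = 111.
s = ps − pb = 129 − 111 = 18.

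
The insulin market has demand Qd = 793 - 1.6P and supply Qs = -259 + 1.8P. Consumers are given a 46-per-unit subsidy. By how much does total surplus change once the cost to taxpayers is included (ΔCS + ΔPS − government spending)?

Net change in total surplus = -76176/85

Pre-subsidy: 793 - 1.6P = -259 + 1.8P gives P* = 5260/17, Q* = 5065/17.
With the rebate, buyers effectively pay Pb = Ps − 46, where Ps is the price sellers receive.
Demand in terms of Ps becomes Qd = 793 − 1.6(Ps − 46) = 866.6 - 1.6Ps. Setting this equal to supply: 866.6 - 1.6Ps = -259 + 1.8Ps, so Ps = 5628/17.
Buyers pay Pb = 5628/17 − 46 = 4846/17; Q' = -259 + 1.8·(5628/17) = 28637/85.
ΔCS = ½(5065/17 + 28637/85)(5260/17 − 4846/17) = 11170134/1445; ΔPS = ½(5065/17 + 28637/85)(5628/17 − 5260/17) = 9929008/1445.
Government spending = 46 × 28637/85 = 1317302/85.
Net change = 11170134/1445 + 9929008/1445 − 1317302/85 = -76176/85. The loss equals the DWL triangle ½·46·3312/85.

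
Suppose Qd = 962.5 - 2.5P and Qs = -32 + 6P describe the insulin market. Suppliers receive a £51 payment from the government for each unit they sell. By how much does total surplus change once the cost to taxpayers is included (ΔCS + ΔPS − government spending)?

Pre-subsidy: 962.5 - 2.5P = -32 + 6P gives P* = 117, Q* = 670.
With the subsidy, sellers receive Ps = Pb + 51 for each unit, where Pb is the price buyers pay.
Supply in terms of Pb becomes Qs = -32 + 6(Pb + 51) = 274 + 6Pb. Setting this equal to demand: 962.5 - 2.5Pb = 274 + 6Pb, so Pb = 81.
Sellers receive Ps = 81 + 51 = 132; Q' = 962.5 − 2.5·81 = 760.
ΔCS = ½(670 + 760)(117 − 81) = 25740; ΔPS = ½(670 + 760)(132 − 117) = 10725.
Government spending = 51 × 760 = 38760.
Net change = 25740 + 10725 − 38760 = -2295. The loss equals the DWL triangle ½·51·90.

Net change in total surplus = -£2295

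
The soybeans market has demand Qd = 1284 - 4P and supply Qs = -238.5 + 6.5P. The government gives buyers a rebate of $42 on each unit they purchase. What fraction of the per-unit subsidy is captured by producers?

Pre-subsidy: 1284 - 4P = -238.5 + 6.5P gives P* = 145, Q* = 704.
With the rebate, buyers effectively pay Pb = Ps − 42, where Ps is the price sellers receive.
Demand in terms of Ps becomes Qd = 1284 − 4(Ps − 42) = 1452 - 4Ps. Setting this equal to supply: 1452 - 4Ps = -238.5 + 6.5Ps, so Ps = 161.
Buyers pay Pb = 161 − 42 = 119; Q' = -238.5 + 6.5·161 = 808.
Buyers' price falls by P* − Pb = 145 − 119 = 26; sellers' price rises by Ps − P* = 161 − 145 = 16.
So producers capture 16/42 = 8/21 of each unit of subsidy.

Producer share = 8/21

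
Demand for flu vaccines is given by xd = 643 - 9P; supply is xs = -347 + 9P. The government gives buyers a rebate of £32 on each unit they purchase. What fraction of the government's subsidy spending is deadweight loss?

Pre-subsidy: 643 - 9P = -347 + 9P gives P* = 55, x* = 148.
With the rebate, buyers effectively pay Pb = Ps − 32, where Ps is the price sellers receive.
Demand in terms of Ps becomes xd = 643 − 9(Ps − 32) = 931 - 9Ps. Setting this equal to supply: 931 - 9Ps = -347 + 9Ps, so Ps = 71.
Buyers pay Pb = 71 − 32 = 39; x' = -347 + 9·71 = 292.
ΔCS = ½(148 + 292)(55 − 39) = 3520; ΔPS = ½(148 + 292)(71 − 55) = 3520.
Government spending = 32 × 292 = 9344.
DWL = ½ × 32 × (292 − 148) = 2304; fraction = 2304 / 9344 = 18/73.

DWL / government spending = 18/73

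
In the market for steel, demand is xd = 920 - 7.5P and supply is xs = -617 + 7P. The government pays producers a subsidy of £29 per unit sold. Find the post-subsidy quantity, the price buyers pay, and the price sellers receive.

Pre-subsidy: 920 - 7.5P = -617 + 7P gives P* = 106, x* = 125.
With the subsidy, sellers receive Ps = Pb + 29 for each unit, where Pb is the price buyers pay.
Supply in terms of Pb becomes xs = -617 + 7(Pb + 29) = -414 + 7Pb. Setting this equal to demand: 920 - 7.5Pb = -414 + 7Pb, so Pb = 92.
Sellers receive Ps = 92 + 29 = 121; x' = 920 − 7.5·92 = 230.

x' = 230; buyers pay £92; sellers receive £121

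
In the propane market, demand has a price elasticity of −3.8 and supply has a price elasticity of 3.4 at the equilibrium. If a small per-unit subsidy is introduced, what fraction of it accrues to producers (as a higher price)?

For a small subsidy around the equilibrium, the benefit split depends on the relative slopes, which at a point are proportional to the elasticities.
Buyer share = εs/(εs + |εd|) = 3.4/(3.4 + 3.8) = 17/36; seller share = |εd|/(εs + |εd|) = 19/36.
So producers capture 19/36 of the subsidy.

Producer share = 19/36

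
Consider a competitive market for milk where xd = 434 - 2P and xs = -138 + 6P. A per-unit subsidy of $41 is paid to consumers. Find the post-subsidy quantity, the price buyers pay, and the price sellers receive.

Pre-subsidy: 434 - 2P = -138 + 6P gives P* = 71.5, x* = 291.
With the rebate, buyers effectively pay Pb = Ps − 41, where Ps is the price sellers receive.
Demand in terms of Ps becomes xd = 434 − 2(Ps − 41) = 516 - 2Ps. Setting this equal to supply: 516 - 2Ps = -138 + 6Ps, so Ps = 81.75.
Buyers pay Pb = 81.75 − 41 = 40.75; x' = -138 + 6·81.75 = 352.5.

x' = 352.5; buyers pay $40.75; sellers receive $81.75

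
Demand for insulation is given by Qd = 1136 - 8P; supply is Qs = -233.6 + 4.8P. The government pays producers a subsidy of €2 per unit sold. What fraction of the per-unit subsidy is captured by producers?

Producer share = 0.625

Pre-subsidy: 1136 - 8P = -233.6 + 4.8P gives P* = 107, Q* = 280.
With the subsidy, sellers receive Ps = Pb + 2 for each unit, where Pb is the price buyers pay.
Supply in terms of Pb becomes Qs = -233.6 + 4.8(Pb + 2) = -224 + 4.8Pb. Setting this equal to demand: 1136 - 8Pb = -224 + 4.8Pb, so Pb = 106.25.
Sellers receive Ps = 106.25 + 2 = 108.25; Q' = 1136 − 8·106.25 = 286.
Buyers' price falls by P* − Pb = 107 − 106.25 = 0.75; sellers' price rises by Ps − P* = 108.25 − 107 = 1.25.
So producers capture 1.25/2 = 0.625 of each unit of subsidy.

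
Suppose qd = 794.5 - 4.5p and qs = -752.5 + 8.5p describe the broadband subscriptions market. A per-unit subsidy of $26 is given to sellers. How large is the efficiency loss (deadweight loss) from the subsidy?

Pre-subsidy: 794.5 - 4.5p = -752.5 + 8.5p gives p* = 119, q* = 259.
With the subsidy, sellers receive ps = pb + 26 for each unit, where pb is the price buyers pay.
Supply in terms of pb becomes qs = -752.5 + 8.5(pb + 26) = -531.5 + 8.5pb. Setting this equal to demand: 794.5 - 4.5pb = -531.5 + 8.5pb, so pb = 102.
Sellers receive ps = 102 + 26 = 128; q' = 794.5 − 4.5·102 = 335.5.
The subsidy expands output by 335.5 − 259 = 76.5 past the efficient level; on those units the gap between marginal cost and willingness to pay runs from 0 up to 26.
DWL = ½ × 26 × 76.5 = 994.5.

Deadweight loss = $994.5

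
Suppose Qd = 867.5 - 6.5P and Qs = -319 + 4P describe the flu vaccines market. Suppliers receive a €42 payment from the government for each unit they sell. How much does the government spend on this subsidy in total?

Government cost = €9954

Pre-subsidy: 867.5 - 6.5P = -319 + 4P gives P* = 113, Q* = 133.
With the subsidy, sellers receive Ps = Pb + 42 for each unit, where Pb is the price buyers pay.
Supply in terms of Pb becomes Qs = -319 + 4(Pb + 42) = -151 + 4Pb. Setting this equal to demand: 867.5 - 6.5Pb = -151 + 4Pb, so Pb = 97.
Sellers receive Ps = 97 + 42 = 139; Q' = 867.5 − 6.5·97 = 237.
Government outlay = subsidy × quantity = 42 × 237 = 9954.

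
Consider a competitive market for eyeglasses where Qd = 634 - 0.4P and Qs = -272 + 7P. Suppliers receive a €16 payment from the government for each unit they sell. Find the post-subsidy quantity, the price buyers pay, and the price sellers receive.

Q' = 21870/37; buyers pay 3970/37; sellers receive 4562/37

Pre-subsidy: 634 - 0.4P = -272 + 7P gives P* = 4530/37, Q* = 21646/37.
With the subsidy, sellers receive Ps = Pb + 16 for each unit, where Pb is the price buyers pay.
Supply in terms of Pb becomes Qs = -272 + 7(Pb + 16) = -160 + 7Pb. Setting this equal to demand: 634 - 0.4Pb = -160 + 7Pb, so Pb = 3970/37.
Sellers receive Ps = 3970/37 + 16 = 4562/37; Q' = 634 − 0.4·(3970/37) = 21870/37.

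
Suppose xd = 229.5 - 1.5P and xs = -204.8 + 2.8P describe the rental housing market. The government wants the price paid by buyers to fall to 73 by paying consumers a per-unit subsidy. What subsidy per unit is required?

At a buyer price of 73, quantity demanded is 229.5 − 1.5·73 = 120.
Sellers supply 120 only when they receive Ps with -204.8 + 2.8·Ps = 120, i.e. Ps = 116.
s = Ps − Pb = 116 − 73 = 43.

Required subsidy s = 43 per unit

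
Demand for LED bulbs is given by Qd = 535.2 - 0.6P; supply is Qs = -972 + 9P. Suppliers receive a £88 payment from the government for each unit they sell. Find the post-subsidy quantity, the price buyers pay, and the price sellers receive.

Q' = 490.5; buyers pay £74.5; sellers receive £162.5

Pre-subsidy: 535.2 - 0.6P = -972 + 9P gives P* = 157, Q* = 441.
With the subsidy, sellers receive Ps = Pb + 88 for each unit, where Pb is the price buyers pay.
Supply in terms of Pb becomes Qs = -972 + 9(Pb + 88) = -180 + 9Pb. Setting this equal to demand: 535.2 - 0.6Pb = -180 + 9Pb, so Pb = 74.5.
Sellers receive Ps = 74.5 + 88 = 162.5; Q' = 535.2 − 0.6·74.5 = 490.5.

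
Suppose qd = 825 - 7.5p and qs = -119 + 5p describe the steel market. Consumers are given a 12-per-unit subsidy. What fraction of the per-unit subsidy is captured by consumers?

Pre-subsidy: 825 - 7.5p = -119 + 5p gives p* = 75.52, q* = 258.6.
With the rebate, buyers effectively pay pb = ps − 12, where ps is the price sellers receive.
Demand in terms of ps becomes qd = 825 − 7.5(ps − 12) = 915 - 7.5ps. Setting this equal to supply: 915 - 7.5ps = -119 + 5ps, so ps = 82.72.
Buyers pay pb = 82.72 − 12 = 70.72; q' = -119 + 5·82.72 = 294.6.
Buyers' price falls by p* − pb = 75.52 − 70.72 = 4.8; sellers' price rises by ps − p* = 82.72 − 75.52 = 7.2.
So consumers capture 4.8/12 = 0.4 of each unit of subsidy.

Consumer share = 0.4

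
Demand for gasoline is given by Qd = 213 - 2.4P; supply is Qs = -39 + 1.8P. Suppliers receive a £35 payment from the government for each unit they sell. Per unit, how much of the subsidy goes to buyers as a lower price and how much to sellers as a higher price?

Buyers gain £15 per unit; sellers gain £20 per unit

Pre-subsidy: 213 - 2.4P = -39 + 1.8P gives P* = 60, Q* = 69.
With the subsidy, sellers receive Ps = Pb + 35 for each unit, where Pb is the price buyers pay.
Supply in terms of Pb becomes Qs = -39 + 1.8(Pb + 35) = 24 + 1.8Pb. Setting this equal to demand: 213 - 2.4Pb = 24 + 1.8Pb, so Pb = 45.
Sellers receive Ps = 45 + 35 = 80; Q' = 213 − 2.4·45 = 105.
Buyers' price falls by P* − Pb = 60 − 45 = 15; sellers' price rises by Ps − P* = 80 − 60 = 20.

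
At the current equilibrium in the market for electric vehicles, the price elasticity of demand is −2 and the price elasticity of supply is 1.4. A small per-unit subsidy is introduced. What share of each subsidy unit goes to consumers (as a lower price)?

Consumer share = 7/17

For a small subsidy around the equilibrium, the benefit split depends on the relative slopes, which at a point are proportional to the elasticities.
Buyer share = εs/(εs + |εd|) = 1.4/(1.4 + 2) = 7/17; seller share = |εd|/(εs + |εd|) = 10/17.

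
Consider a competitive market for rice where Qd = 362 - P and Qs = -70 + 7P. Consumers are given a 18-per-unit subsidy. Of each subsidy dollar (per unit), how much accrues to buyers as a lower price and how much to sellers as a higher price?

Pre-subsidy: 362 - P = -70 + 7P gives P* = 54, Q* = 308.
With the rebate, buyers effectively pay Pb = Ps − 18, where Ps is the price sellers receive.
Demand in terms of Ps becomes Qd = 362 − 1(Ps − 18) = 380 - Ps. Setting this equal to supply: 380 - Ps = -70 + 7Ps, so Ps = 56.25.
Buyers pay Pb = 56.25 − 18 = 38.25; Q' = -70 + 7·56.25 = 323.75.
Buyers' price falls by P* − Pb = 54 − 38.25 = 15.75; sellers' price rises by Ps − P* = 56.25 − 54 = 2.25.

Buyers gain 15.75 per unit; sellers gain 2.25 per unit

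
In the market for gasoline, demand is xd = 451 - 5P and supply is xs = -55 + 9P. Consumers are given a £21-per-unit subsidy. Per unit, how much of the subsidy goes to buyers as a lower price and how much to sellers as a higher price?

Buyers gain £13.5 per unit; sellers gain £7.5 per unit

Pre-subsidy: 451 - 5P = -55 + 9P gives P* = 253/7, x* = 1892/7.
With the rebate, buyers effectively pay Pb = Ps − 21, where Ps is the price sellers receive.
Demand in terms of Ps becomes xd = 451 − 5(Ps − 21) = 556 - 5Ps. Setting this equal to supply: 556 - 5Ps = -55 + 9Ps, so Ps = 611/14.
Buyers pay Pb = 611/14 − 21 = 317/14; x' = -55 + 9·(611/14) = 4729/14.
Buyers' price falls by P* − Pb = 253/7 − 317/14 = 13.5; sellers' price rises by Ps − P* = 611/14 − 253/7 = 7.5.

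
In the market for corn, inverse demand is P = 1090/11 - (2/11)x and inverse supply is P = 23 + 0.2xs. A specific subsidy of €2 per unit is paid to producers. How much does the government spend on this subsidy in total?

Government cost = 8590/21

Pre-subsidy: 1090/11 - (2/11)x = 23 + 0.2x gives x* = 1395/7 and P* = 440/7.
With the subsidy, sellers receive Ps = Pb + 2 for each unit, where Pb is the price buyers pay.
On the curves, Pb = 1090/11 - (2/11)x and Ps = 23 + 0.2x; the wedge Ps − Pb = 2 gives 23 + 0.2x − (1090/11 - (2/11)x) = 2, so x' = 4295/21.
Then Pb = 1090/11 − (2/11)·(4295/21) = 1300/21 and Ps = 23 + 0.2·(4295/21) = 1342/21.
Government outlay = subsidy × quantity = 2 × 4295/21 = 8590/21.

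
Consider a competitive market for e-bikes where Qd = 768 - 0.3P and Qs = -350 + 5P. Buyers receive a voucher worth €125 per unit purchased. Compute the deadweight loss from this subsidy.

Pre-subsidy: 768 - 0.3P = -350 + 5P gives P* = 11180/53, Q* = 37350/53.
With the rebate, buyers effectively pay Pb = Ps − 125, where Ps is the price sellers receive.
Demand in terms of Ps becomes Qd = 768 − 0.3(Ps − 125) = 805.5 - 0.3Ps. Setting this equal to supply: 805.5 - 0.3Ps = -350 + 5Ps, so Ps = 11555/53.
Buyers pay Pb = 11555/53 − 125 = 4930/53; Q' = -350 + 5·(11555/53) = 39225/53.
The subsidy expands output by 39225/53 − 37350/53 = 1875/53 past the efficient level; on those units the gap between marginal cost and willingness to pay runs from 0 up to 125.
DWL = ½ × 125 × 1875/53 = 234375/106.

Deadweight loss = 234375/106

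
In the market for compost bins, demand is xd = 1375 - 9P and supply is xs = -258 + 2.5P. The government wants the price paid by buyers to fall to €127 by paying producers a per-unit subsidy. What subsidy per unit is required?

Required subsidy s = €69 per unit

At a buyer price of 127, quantity demanded is 1375 − 9·127 = 232.
Sellers supply 232 only when they receive Ps with -258 + 2.5·Ps = 232, i.e. Ps = 196.
s = Ps − Pb = 196 − 127 = 69.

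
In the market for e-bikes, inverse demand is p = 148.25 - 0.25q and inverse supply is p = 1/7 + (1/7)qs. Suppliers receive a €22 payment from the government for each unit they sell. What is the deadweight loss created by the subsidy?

Deadweight loss = €616

Pre-subsidy: 148.25 - 0.25q = 1/7 + (1/7)q gives q* = 377 and p* = 54.
With the subsidy, sellers receive ps = pb + 22 for each unit, where pb is the price buyers pay.
On the curves, pb = 148.25 - 0.25q and ps = 1/7 + (1/7)q; the wedge ps − pb = 22 gives 1/7 + (1/7)q − (148.25 - 0.25q) = 22, so q' = 433.
Then pb = 148.25 − 0.25·433 = 40 and ps = 1/7 + (1/7)·433 = 62.
The subsidy expands output by 433 − 377 = 56 past the efficient level; on those units the gap between marginal cost and willingness to pay runs from 0 up to 22.
DWL = ½ × 22 × 56 = 616.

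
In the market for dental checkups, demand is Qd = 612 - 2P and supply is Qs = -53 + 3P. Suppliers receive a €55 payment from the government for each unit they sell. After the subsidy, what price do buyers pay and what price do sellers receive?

Pre-subsidy: 612 - 2P = -53 + 3P gives P* = 133, Q* = 346.
With the subsidy, sellers receive Ps = Pb + 55 for each unit, where Pb is the price buyers pay.
Supply in terms of Pb becomes Qs = -53 + 3(Pb + 55) = 112 + 3Pb. Setting this equal to demand: 612 - 2Pb = 112 + 3Pb, so Pb = 100.
Sellers receive Ps = 100 + 55 = 155; Q' = 612 − 2·100 = 412.

Buyers pay €100; sellers receive €155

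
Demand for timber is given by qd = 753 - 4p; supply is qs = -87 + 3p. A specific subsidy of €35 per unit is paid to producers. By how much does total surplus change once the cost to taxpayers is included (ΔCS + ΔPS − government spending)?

Pre-subsidy: 753 - 4p = -87 + 3p gives p* = 120, q* = 273.
With the subsidy, sellers receive ps = pb + 35 for each unit, where pb is the price buyers pay.
Supply in terms of pb becomes qs = -87 + 3(pb + 35) = 18 + 3pb. Setting this equal to demand: 753 - 4pb = 18 + 3pb, so pb = 105.
Sellers receive ps = 105 + 35 = 140; q' = 753 − 4·105 = 333.
ΔCS = ½(273 + 333)(120 − 105) = 4545; ΔPS = ½(273 + 333)(140 − 120) = 6060.
Government spending = 35 × 333 = 11655.
Net change = 4545 + 6060 − 11655 = -1050. The loss equals the DWL triangle ½·35·60.

Net change in total surplus = -€1050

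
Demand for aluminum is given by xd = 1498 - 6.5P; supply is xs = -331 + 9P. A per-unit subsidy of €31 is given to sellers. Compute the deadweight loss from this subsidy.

Pre-subsidy: 1498 - 6.5P = -331 + 9P gives P* = 118, x* = 731.
With the subsidy, sellers receive Ps = Pb + 31 for each unit, where Pb is the price buyers pay.
Supply in terms of Pb becomes xs = -331 + 9(Pb + 31) = -52 + 9Pb. Setting this equal to demand: 1498 - 6.5Pb = -52 + 9Pb, so Pb = 100.
Sellers receive Ps = 100 + 31 = 131; x' = 1498 − 6.5·100 = 848.
The subsidy expands output by 848 − 731 = 117 past the efficient level; on those units the gap between marginal cost and willingness to pay runs from 0 up to 31.
DWL = ½ × 31 × 117 = 1813.5.

Deadweight loss = €1813.5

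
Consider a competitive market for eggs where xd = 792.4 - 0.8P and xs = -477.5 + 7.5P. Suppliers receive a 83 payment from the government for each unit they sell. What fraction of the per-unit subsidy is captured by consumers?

Consumer share = 75/83

Pre-subsidy: 792.4 - 0.8P = -477.5 + 7.5P gives P* = 153, x* = 670.
With the subsidy, sellers receive Ps = Pb + 83 for each unit, where Pb is the price buyers pay.
Supply in terms of Pb becomes xs = -477.5 + 7.5(Pb + 83) = 145 + 7.5Pb. Setting this equal to demand: 792.4 - 0.8Pb = 145 + 7.5Pb, so Pb = 78.
Sellers receive Ps = 78 + 83 = 161; x' = 792.4 − 0.8·78 = 730.
Buyers' price falls by P* − Pb = 153 − 78 = 75; sellers' price rises by Ps − P* = 161 − 153 = 8.
So consumers capture 75/83 = 75/83 of each unit of subsidy.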